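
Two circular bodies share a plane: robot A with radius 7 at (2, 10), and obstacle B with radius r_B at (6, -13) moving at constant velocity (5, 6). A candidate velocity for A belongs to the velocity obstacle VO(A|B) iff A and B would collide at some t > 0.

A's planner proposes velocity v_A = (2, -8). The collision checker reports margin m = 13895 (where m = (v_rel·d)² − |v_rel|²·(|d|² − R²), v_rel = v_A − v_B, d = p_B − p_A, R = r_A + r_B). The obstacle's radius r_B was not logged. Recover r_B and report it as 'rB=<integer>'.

m = 13895
d = (4, -23);  v_rel = (-3, -14),  |v_rel|² = 205
v_rel×d = (-3)·(-23) − (-14)·(4) = 125
since m = R²·205 − 125²:  R² = (15625 + 13895) / 205 = 144
R = √144 = 12  ⇒  r_B = 12 − 7 = 5

rB=5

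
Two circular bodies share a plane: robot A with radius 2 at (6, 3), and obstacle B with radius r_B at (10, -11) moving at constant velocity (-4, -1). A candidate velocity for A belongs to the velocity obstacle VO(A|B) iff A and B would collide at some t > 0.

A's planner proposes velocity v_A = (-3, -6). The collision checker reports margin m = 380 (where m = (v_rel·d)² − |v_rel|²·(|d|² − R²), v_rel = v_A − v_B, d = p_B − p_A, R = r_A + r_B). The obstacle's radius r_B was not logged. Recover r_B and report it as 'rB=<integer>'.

m = 380
d = (4, -14);  v_rel = (1, -5),  |v_rel|² = 26
v_rel×d = (1)·(-14) − (-5)·(4) = 6
since m = R²·26 − 6²:  R² = (36 + 380) / 26 = 16
R = √16 = 4  ⇒  r_B = 4 − 2 = 2

rB=2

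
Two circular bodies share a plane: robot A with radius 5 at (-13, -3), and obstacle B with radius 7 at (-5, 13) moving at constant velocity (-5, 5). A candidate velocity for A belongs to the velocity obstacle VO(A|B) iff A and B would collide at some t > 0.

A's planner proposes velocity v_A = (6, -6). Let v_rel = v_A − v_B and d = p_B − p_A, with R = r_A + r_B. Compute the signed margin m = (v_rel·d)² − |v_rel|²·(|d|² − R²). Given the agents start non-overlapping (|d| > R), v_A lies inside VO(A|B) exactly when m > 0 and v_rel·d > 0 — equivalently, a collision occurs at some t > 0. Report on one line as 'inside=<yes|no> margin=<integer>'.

d = (8, 16),  |d|² = 320;  R = 5+7 = 12,  c = 320−12² = 176
v_rel = (11, -11),  |v_rel|² = 242;  v_rel·d = (11)·(8) + (-11)·(16) = -88
242·t² + 176·t + 176 = 0  ⇒  m = (-88)² − 242·176 = -34848
m = -34848 < 0,  v_rel·d = -88 < 0  ⇒  outside

inside=no margin=-34848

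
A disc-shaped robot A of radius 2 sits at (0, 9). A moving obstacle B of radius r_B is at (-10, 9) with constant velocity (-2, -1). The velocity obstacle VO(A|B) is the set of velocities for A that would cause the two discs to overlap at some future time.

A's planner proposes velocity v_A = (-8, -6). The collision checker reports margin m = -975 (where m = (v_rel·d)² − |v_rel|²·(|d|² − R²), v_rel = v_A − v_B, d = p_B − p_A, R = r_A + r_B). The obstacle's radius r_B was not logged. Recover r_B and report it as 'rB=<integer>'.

m = -975
d = (-10, 0);  v_rel = (-6, -5),  |v_rel|² = 61
v_rel×d = (-6)·(0) − (-5)·(-10) = -50
since m = R²·61 − (-50)²:  R² = (2500 + -975) / 61 = 25
R = √25 = 5  ⇒  r_B = 5 − 2 = 3

rB=3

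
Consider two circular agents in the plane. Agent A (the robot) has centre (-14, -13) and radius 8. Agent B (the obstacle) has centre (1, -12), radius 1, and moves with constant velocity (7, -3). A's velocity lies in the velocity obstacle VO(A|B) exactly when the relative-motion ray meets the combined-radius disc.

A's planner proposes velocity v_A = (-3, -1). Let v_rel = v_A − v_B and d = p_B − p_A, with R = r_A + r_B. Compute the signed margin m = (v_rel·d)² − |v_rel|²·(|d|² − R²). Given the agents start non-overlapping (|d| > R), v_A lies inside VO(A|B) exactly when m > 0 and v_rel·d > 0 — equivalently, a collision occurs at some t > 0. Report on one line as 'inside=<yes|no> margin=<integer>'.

d = (15, 1),  |d|² = 226;  R = 8+1 = 9,  c = 226−9² = 145
v_rel = (-10, 2),  |v_rel|² = 104;  v_rel·d = (-10)·(15) + (2)·(1) = -148
104·t² + 296·t + 145 = 0  ⇒  m = (-148)² − 104·145 = 6824
m = 6824 > 0,  v_rel·d = -148 < 0  ⇒  outside

inside=no margin=6824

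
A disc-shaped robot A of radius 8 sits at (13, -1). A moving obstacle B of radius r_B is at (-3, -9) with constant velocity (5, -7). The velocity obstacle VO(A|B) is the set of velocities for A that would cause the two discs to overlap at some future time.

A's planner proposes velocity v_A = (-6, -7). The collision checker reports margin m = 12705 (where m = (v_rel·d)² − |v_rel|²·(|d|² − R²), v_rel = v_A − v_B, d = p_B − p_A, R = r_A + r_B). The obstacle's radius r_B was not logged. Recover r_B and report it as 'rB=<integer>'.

m = 12705
d = (-16, -8);  v_rel = (-11, 0),  |v_rel|² = 121
v_rel×d = (-11)·(-8) − (0)·(-16) = 88
since m = R²·121 − 88²:  R² = (7744 + 12705) / 121 = 169
R = √169 = 13  ⇒  r_B = 13 − 8 = 5

rB=5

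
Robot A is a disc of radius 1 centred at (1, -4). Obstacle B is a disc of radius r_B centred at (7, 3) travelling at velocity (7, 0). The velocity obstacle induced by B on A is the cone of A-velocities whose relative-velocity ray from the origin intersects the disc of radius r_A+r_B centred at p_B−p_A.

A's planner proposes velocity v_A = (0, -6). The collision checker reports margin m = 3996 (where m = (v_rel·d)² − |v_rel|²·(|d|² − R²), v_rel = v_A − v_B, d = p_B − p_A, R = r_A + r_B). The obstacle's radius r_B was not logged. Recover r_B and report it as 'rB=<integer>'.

m = 3996
d = (6, 7);  v_rel = (-7, -6),  |v_rel|² = 85
v_rel×d = (-7)·(7) − (-6)·(6) = -13
since m = R²·85 − (-13)²:  R² = (169 + 3996) / 85 = 49
R = √49 = 7  ⇒  r_B = 7 − 1 = 6

rB=6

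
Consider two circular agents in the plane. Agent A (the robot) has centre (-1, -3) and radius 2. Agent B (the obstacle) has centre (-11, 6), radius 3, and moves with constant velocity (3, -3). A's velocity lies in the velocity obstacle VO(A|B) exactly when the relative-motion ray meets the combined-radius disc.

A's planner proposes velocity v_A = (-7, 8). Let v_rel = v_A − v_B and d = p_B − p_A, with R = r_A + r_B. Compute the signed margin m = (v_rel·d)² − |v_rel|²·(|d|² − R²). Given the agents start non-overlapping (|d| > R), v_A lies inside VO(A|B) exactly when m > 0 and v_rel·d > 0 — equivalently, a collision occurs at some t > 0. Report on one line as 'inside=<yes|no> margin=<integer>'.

d = (-10, 9),  |d|² = 181;  R = 2+3 = 5,  c = 181−5² = 156
v_rel = (-10, 11),  |v_rel|² = 221;  v_rel·d = (-10)·(-10) + (11)·(9) = 199
221·t² − 398·t + 156 = 0  ⇒  m = 199² − 221·156 = 5125
m = 5125 > 0,  v_rel·d = 199 > 0  ⇒  inside

inside=yes margin=5125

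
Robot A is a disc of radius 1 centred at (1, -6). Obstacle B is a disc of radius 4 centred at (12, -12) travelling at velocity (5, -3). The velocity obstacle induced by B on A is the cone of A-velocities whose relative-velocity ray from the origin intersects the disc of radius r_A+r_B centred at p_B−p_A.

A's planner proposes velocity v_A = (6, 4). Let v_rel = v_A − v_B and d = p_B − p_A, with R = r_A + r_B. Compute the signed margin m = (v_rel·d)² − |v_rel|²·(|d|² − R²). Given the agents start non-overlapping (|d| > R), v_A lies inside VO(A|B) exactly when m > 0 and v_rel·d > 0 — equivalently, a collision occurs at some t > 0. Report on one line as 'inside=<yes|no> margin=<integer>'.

d = (11, -6),  |d|² = 157;  R = 1+4 = 5,  c = 157−5² = 132
v_rel = (1, 7),  |v_rel|² = 50;  v_rel·d = (1)·(11) + (7)·(-6) = -31
50·t² + 62·t + 132 = 0  ⇒  m = (-31)² − 50·132 = -5639
m = -5639 < 0,  v_rel·d = -31 < 0  ⇒  outside

inside=no margin=-5639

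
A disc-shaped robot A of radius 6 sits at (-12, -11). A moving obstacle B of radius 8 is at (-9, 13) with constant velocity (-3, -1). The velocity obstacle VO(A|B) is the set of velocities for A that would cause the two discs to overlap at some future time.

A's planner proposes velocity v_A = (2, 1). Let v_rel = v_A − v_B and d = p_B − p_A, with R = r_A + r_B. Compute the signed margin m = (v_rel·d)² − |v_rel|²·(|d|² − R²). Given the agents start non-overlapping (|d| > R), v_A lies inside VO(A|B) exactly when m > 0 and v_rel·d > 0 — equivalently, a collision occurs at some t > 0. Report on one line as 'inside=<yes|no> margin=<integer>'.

d = (3, 24),  |d|² = 585;  R = 6+8 = 14,  c = 585−14² = 389
v_rel = (5, 2),  |v_rel|² = 29;  v_rel·d = (5)·(3) + (2)·(24) = 63
29·t² − 126·t + 389 = 0  ⇒  m = 63² − 29·389 = -7312
m = -7312 < 0,  v_rel·d = 63 > 0  ⇒  outside

inside=no margin=-7312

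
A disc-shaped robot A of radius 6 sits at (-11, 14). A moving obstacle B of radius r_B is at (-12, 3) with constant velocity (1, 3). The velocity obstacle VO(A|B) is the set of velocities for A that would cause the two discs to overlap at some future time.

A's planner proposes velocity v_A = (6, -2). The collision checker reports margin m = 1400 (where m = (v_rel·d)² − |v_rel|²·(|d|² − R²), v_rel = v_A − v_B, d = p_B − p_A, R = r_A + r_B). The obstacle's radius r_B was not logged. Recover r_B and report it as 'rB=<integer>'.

m = 1400
d = (-1, -11);  v_rel = (5, -5),  |v_rel|² = 50
v_rel×d = (5)·(-11) − (-5)·(-1) = -60
since m = R²·50 − (-60)²:  R² = (3600 + 1400) / 50 = 100
R = √100 = 10  ⇒  r_B = 10 − 6 = 4

rB=4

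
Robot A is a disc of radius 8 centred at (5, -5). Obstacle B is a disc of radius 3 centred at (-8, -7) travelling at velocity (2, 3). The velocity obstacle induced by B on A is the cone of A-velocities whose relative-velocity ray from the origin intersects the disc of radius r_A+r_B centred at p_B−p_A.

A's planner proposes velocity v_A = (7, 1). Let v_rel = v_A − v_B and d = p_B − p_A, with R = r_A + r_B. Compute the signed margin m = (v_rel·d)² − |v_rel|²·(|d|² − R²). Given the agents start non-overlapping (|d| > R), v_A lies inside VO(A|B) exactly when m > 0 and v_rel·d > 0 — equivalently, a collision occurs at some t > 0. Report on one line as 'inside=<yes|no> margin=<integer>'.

d = (-13, -2),  |d|² = 173;  R = 8+3 = 11,  c = 173−11² = 52
v_rel = (5, -2),  |v_rel|² = 29;  v_rel·d = (5)·(-13) + (-2)·(-2) = -61
29·t² + 122·t + 52 = 0  ⇒  m = (-61)² − 29·52 = 2213
m = 2213 > 0,  v_rel·d = -61 < 0  ⇒  outside

inside=no margin=2213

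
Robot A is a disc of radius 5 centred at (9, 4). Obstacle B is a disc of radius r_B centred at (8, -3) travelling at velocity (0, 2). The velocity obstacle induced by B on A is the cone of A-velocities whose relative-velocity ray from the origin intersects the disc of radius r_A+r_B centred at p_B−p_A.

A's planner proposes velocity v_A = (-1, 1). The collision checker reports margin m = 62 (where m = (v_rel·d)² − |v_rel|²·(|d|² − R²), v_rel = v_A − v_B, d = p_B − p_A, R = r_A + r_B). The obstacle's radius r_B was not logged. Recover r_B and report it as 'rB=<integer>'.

m = 62
d = (-1, -7);  v_rel = (-1, -1),  |v_rel|² = 2
v_rel×d = (-1)·(-7) − (-1)·(-1) = 6
since m = R²·2 − 6²:  R² = (36 + 62) / 2 = 49
R = √49 = 7  ⇒  r_B = 7 − 5 = 2

rB=2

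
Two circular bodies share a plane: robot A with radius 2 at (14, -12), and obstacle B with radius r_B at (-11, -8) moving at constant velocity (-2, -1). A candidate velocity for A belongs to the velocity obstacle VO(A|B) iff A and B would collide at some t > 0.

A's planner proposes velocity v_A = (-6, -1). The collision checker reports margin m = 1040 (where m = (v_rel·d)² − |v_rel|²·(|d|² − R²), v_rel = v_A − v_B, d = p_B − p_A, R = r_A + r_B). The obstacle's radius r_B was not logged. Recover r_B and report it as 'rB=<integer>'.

m = 1040
d = (-25, 4);  v_rel = (-4, 0),  |v_rel|² = 16
v_rel×d = (-4)·(4) − (0)·(-25) = -16
since m = R²·16 − (-16)²:  R² = (256 + 1040) / 16 = 81
R = √81 = 9  ⇒  r_B = 9 − 2 = 7

rB=7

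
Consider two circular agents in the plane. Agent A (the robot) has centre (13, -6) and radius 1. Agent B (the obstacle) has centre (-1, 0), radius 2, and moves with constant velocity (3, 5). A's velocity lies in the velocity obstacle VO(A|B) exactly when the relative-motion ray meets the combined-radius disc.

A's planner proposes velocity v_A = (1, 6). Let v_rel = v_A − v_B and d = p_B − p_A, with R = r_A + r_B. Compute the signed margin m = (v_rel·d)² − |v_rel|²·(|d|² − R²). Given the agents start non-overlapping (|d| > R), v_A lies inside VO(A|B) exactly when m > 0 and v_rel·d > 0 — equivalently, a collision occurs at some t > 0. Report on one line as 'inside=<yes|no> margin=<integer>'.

d = (-14, 6),  |d|² = 232;  R = 1+2 = 3,  c = 232−3² = 223
v_rel = (-2, 1),  |v_rel|² = 5;  v_rel·d = (-2)·(-14) + (1)·(6) = 34
5·t² − 68·t + 223 = 0  ⇒  m = 34² − 5·223 = 41
m = 41 > 0,  v_rel·d = 34 > 0  ⇒  inside

inside=yes margin=41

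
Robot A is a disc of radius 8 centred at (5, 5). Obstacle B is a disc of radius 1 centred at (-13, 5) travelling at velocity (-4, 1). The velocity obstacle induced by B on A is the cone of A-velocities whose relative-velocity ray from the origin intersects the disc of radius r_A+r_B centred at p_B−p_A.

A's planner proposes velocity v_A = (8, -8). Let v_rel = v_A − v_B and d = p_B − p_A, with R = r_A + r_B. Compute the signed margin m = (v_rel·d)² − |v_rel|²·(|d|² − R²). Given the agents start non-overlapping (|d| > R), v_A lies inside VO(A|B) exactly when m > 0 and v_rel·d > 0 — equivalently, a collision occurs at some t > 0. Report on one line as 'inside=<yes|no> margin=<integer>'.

d = (-18, 0),  |d|² = 324;  R = 8+1 = 9,  c = 324−9² = 243
v_rel = (12, -9),  |v_rel|² = 225;  v_rel·d = (12)·(-18) + (-9)·(0) = -216
225·t² + 432·t + 243 = 0  ⇒  m = (-216)² − 225·243 = -8019
m = -8019 < 0,  v_rel·d = -216 < 0  ⇒  outside

inside=no margin=-8019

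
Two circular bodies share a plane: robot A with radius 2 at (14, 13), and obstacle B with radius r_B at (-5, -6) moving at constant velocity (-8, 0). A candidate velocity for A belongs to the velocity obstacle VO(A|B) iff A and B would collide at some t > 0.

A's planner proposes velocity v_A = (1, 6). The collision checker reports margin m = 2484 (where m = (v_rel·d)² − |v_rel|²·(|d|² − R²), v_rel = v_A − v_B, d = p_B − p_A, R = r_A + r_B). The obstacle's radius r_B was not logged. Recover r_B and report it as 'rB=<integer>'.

m = 2484
d = (-19, -19);  v_rel = (9, 6),  |v_rel|² = 117
v_rel×d = (9)·(-19) − (6)·(-19) = -57
since m = R²·117 − (-57)²:  R² = (3249 + 2484) / 117 = 49
R = √49 = 7  ⇒  r_B = 7 − 2 = 5

rB=5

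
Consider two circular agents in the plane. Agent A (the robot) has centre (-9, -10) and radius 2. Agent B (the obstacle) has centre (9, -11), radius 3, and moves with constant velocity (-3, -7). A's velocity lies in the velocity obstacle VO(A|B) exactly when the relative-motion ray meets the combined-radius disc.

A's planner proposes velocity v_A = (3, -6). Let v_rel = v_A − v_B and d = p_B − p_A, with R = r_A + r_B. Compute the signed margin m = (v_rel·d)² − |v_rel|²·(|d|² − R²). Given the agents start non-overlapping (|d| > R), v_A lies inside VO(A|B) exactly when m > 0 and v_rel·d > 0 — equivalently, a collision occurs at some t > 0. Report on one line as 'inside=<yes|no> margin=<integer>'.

d = (18, -1),  |d|² = 325;  R = 2+3 = 5,  c = 325−5² = 300
v_rel = (6, 1),  |v_rel|² = 37;  v_rel·d = (6)·(18) + (1)·(-1) = 107
37·t² − 214·t + 300 = 0  ⇒  m = 107² − 37·300 = 349
m = 349 > 0,  v_rel·d = 107 > 0  ⇒  inside

inside=yes margin=349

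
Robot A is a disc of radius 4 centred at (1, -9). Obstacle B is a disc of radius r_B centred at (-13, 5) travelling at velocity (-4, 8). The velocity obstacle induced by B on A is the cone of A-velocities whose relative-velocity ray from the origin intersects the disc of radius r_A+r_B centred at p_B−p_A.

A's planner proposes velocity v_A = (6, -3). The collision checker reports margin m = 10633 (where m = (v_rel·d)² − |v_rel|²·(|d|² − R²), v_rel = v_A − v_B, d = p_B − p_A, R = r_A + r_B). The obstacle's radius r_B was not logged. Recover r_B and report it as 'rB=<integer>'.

m = 10633
d = (-14, 14);  v_rel = (10, -11),  |v_rel|² = 221
v_rel×d = (10)·(14) − (-11)·(-14) = -14
since m = R²·221 − (-14)²:  R² = (196 + 10633) / 221 = 49
R = √49 = 7  ⇒  r_B = 7 − 4 = 3

rB=3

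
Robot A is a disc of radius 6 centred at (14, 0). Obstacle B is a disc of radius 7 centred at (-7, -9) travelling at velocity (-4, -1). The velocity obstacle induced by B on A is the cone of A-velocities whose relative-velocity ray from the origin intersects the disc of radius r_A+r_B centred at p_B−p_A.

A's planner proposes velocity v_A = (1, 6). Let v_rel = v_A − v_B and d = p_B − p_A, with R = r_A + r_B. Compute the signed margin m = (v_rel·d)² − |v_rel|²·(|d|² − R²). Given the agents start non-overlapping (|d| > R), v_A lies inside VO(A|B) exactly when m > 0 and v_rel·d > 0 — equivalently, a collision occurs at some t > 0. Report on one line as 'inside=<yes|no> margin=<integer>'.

d = (-21, -9),  |d|² = 522;  R = 6+7 = 13,  c = 522−13² = 353
v_rel = (5, 7),  |v_rel|² = 74;  v_rel·d = (5)·(-21) + (7)·(-9) = -168
74·t² + 336·t + 353 = 0  ⇒  m = (-168)² − 74·353 = 2102
m = 2102 > 0,  v_rel·d = -168 < 0  ⇒  outside

inside=no margin=2102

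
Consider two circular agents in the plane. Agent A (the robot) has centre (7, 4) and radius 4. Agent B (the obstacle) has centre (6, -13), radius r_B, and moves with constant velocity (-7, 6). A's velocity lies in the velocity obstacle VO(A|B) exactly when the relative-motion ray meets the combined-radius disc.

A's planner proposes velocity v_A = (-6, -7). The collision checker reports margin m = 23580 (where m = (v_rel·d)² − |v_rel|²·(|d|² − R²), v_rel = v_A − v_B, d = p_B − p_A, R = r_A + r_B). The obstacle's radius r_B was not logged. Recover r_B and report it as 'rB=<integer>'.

m = 23580
d = (-1, -17);  v_rel = (1, -13),  |v_rel|² = 170
v_rel×d = (1)·(-17) − (-13)·(-1) = -30
since m = R²·170 − (-30)²:  R² = (900 + 23580) / 170 = 144
R = √144 = 12  ⇒  r_B = 12 − 4 = 8

rB=8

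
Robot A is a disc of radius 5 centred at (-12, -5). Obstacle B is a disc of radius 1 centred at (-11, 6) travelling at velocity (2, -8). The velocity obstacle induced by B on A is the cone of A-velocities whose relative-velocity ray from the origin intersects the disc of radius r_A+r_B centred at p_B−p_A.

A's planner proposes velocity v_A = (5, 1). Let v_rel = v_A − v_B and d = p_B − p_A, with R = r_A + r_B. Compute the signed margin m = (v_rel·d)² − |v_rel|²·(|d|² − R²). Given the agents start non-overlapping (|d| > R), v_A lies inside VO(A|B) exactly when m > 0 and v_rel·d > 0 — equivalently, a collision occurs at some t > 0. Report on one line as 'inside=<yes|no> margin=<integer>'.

d = (1, 11),  |d|² = 122;  R = 5+1 = 6,  c = 122−6² = 86
v_rel = (3, 9),  |v_rel|² = 90;  v_rel·d = (3)·(1) + (9)·(11) = 102
90·t² − 204·t + 86 = 0  ⇒  m = 102² − 90·86 = 2664
m = 2664 > 0,  v_rel·d = 102 > 0  ⇒  inside

inside=yes margin=2664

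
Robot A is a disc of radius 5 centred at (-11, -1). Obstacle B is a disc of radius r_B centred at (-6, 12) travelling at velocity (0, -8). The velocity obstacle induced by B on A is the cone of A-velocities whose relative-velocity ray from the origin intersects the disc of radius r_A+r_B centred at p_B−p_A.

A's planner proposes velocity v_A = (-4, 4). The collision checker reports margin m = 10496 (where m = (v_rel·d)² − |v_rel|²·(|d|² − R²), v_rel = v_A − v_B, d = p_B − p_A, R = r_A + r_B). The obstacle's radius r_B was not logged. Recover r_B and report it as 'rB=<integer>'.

m = 10496
d = (5, 13);  v_rel = (-4, 12),  |v_rel|² = 160
v_rel×d = (-4)·(13) − (12)·(5) = -112
since m = R²·160 − (-112)²:  R² = (12544 + 10496) / 160 = 144
R = √144 = 12  ⇒  r_B = 12 − 5 = 7

rB=7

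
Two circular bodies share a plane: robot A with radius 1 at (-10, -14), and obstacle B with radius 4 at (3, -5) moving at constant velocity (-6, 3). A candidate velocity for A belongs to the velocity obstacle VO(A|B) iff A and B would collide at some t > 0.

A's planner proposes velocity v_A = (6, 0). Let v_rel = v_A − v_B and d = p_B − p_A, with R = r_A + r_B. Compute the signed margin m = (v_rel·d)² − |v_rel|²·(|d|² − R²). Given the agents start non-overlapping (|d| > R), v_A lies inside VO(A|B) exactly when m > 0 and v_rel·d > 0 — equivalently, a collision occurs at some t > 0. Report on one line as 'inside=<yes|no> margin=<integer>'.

d = (13, 9),  |d|² = 250;  R = 1+4 = 5,  c = 250−5² = 225
v_rel = (12, -3),  |v_rel|² = 153;  v_rel·d = (12)·(13) + (-3)·(9) = 129
153·t² − 258·t + 225 = 0  ⇒  m = 129² − 153·225 = -17784
m = -17784 < 0,  v_rel·d = 129 > 0  ⇒  outside

inside=no margin=-17784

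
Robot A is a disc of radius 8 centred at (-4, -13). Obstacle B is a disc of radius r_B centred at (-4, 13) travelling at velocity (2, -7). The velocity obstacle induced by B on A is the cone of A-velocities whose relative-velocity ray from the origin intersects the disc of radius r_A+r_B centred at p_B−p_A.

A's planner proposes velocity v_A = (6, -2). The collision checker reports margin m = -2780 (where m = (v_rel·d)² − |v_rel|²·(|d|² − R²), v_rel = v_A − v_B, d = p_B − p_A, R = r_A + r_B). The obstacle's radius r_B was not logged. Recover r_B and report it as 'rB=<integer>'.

m = -2780
d = (0, 26);  v_rel = (4, 5),  |v_rel|² = 41
v_rel×d = (4)·(26) − (5)·(0) = 104
since m = R²·41 − 104²:  R² = (10816 + -2780) / 41 = 196
R = √196 = 14  ⇒  r_B = 14 − 8 = 6

rB=6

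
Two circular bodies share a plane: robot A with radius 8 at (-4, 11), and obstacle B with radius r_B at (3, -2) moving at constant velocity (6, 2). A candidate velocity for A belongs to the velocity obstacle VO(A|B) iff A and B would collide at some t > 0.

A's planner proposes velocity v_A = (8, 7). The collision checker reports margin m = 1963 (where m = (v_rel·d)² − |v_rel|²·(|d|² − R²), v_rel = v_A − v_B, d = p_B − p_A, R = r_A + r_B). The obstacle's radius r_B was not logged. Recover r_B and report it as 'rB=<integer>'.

m = 1963
d = (7, -13);  v_rel = (2, 5),  |v_rel|² = 29
v_rel×d = (2)·(-13) − (5)·(7) = -61
since m = R²·29 − (-61)²:  R² = (3721 + 1963) / 29 = 196
R = √196 = 14  ⇒  r_B = 14 − 8 = 6

rB=6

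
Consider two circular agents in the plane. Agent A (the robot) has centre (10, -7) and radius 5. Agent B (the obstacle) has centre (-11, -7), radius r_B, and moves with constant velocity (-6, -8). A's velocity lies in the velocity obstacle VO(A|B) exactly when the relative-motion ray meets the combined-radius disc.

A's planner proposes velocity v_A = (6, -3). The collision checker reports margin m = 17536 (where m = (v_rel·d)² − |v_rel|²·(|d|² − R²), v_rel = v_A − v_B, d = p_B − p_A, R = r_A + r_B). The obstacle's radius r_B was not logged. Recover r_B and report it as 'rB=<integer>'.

m = 17536
d = (-21, 0);  v_rel = (12, 5),  |v_rel|² = 169
v_rel×d = (12)·(0) − (5)·(-21) = 105
since m = R²·169 − 105²:  R² = (11025 + 17536) / 169 = 169
R = √169 = 13  ⇒  r_B = 13 − 5 = 8

rB=8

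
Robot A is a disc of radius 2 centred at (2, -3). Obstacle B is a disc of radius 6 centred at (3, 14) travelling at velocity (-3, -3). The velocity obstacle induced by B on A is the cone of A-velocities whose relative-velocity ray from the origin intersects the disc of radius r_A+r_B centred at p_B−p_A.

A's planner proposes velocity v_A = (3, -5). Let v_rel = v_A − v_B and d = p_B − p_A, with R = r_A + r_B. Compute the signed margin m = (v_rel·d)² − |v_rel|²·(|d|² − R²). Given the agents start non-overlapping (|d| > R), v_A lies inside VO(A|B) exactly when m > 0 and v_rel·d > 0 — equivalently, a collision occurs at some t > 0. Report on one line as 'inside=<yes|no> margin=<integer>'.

d = (1, 17),  |d|² = 290;  R = 2+6 = 8,  c = 290−8² = 226
v_rel = (6, -2),  |v_rel|² = 40;  v_rel·d = (6)·(1) + (-2)·(17) = -28
40·t² + 56·t + 226 = 0  ⇒  m = (-28)² − 40·226 = -8256
m = -8256 < 0,  v_rel·d = -28 < 0  ⇒  outside

inside=no margin=-8256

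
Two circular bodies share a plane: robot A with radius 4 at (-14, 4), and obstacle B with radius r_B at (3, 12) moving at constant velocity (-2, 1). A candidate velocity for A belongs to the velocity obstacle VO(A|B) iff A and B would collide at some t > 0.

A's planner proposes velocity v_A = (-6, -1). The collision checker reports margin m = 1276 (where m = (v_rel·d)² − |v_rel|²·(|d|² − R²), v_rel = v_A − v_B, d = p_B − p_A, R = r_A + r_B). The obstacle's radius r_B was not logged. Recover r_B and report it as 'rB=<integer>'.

m = 1276
d = (17, 8);  v_rel = (-4, -2),  |v_rel|² = 20
v_rel×d = (-4)·(8) − (-2)·(17) = 2
since m = R²·20 − 2²:  R² = (4 + 1276) / 20 = 64
R = √64 = 8  ⇒  r_B = 8 − 4 = 4

rB=4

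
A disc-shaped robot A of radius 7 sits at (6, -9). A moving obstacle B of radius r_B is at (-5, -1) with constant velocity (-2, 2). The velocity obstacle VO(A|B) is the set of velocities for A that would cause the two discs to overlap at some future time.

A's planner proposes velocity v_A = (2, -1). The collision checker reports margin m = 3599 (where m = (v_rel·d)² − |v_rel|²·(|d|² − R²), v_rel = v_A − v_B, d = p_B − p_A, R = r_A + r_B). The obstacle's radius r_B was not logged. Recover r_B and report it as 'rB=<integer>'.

m = 3599
d = (-11, 8);  v_rel = (4, -3),  |v_rel|² = 25
v_rel×d = (4)·(8) − (-3)·(-11) = -1
since m = R²·25 − (-1)²:  R² = (1 + 3599) / 25 = 144
R = √144 = 12  ⇒  r_B = 12 − 7 = 5

rB=5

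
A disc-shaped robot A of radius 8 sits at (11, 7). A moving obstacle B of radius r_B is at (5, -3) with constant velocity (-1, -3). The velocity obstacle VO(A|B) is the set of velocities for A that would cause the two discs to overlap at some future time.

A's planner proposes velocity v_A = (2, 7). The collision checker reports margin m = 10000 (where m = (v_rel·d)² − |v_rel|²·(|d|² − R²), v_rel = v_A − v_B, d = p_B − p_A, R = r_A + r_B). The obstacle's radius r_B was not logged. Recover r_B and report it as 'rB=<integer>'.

m = 10000
d = (-6, -10);  v_rel = (3, 10),  |v_rel|² = 109
v_rel×d = (3)·(-10) − (10)·(-6) = 30
since m = R²·109 − 30²:  R² = (900 + 10000) / 109 = 100
R = √100 = 10  ⇒  r_B = 10 − 8 = 2

rB=2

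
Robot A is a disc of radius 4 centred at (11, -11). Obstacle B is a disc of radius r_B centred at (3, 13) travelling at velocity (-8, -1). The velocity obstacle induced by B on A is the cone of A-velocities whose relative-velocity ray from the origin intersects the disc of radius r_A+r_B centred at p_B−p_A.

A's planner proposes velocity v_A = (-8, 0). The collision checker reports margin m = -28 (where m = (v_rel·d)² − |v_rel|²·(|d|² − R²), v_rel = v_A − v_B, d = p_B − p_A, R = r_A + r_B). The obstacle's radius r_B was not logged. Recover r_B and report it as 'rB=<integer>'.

m = -28
d = (-8, 24);  v_rel = (0, 1),  |v_rel|² = 1
v_rel×d = (0)·(24) − (1)·(-8) = 8
since m = R²·1 − 8²:  R² = (64 + -28) / 1 = 36
R = √36 = 6  ⇒  r_B = 6 − 4 = 2

rB=2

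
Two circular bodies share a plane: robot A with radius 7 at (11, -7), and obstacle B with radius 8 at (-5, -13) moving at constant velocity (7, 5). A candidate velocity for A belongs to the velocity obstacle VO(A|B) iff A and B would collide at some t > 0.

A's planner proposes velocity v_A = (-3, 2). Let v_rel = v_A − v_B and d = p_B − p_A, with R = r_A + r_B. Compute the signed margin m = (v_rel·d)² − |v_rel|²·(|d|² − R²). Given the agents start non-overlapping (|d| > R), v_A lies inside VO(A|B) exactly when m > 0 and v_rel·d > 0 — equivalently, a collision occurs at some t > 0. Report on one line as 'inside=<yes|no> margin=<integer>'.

d = (-16, -6),  |d|² = 292;  R = 7+8 = 15,  c = 292−15² = 67
v_rel = (-10, -3),  |v_rel|² = 109;  v_rel·d = (-10)·(-16) + (-3)·(-6) = 178
109·t² − 356·t + 67 = 0  ⇒  m = 178² − 109·67 = 24381
m = 24381 > 0,  v_rel·d = 178 > 0  ⇒  inside

inside=yes margin=24381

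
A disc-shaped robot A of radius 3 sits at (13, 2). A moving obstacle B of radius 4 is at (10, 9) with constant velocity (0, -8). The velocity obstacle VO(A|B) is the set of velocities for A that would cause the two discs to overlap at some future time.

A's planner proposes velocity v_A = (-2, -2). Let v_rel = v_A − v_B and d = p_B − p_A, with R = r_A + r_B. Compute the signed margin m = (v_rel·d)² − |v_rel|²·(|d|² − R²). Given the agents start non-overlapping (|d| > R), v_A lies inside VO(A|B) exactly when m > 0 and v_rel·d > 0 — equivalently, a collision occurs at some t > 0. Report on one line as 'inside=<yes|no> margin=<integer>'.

d = (-3, 7),  |d|² = 58;  R = 3+4 = 7,  c = 58−7² = 9
v_rel = (-2, 6),  |v_rel|² = 40;  v_rel·d = (-2)·(-3) + (6)·(7) = 48
40·t² − 96·t + 9 = 0  ⇒  m = 48² − 40·9 = 1944
m = 1944 > 0,  v_rel·d = 48 > 0  ⇒  inside

inside=yes margin=1944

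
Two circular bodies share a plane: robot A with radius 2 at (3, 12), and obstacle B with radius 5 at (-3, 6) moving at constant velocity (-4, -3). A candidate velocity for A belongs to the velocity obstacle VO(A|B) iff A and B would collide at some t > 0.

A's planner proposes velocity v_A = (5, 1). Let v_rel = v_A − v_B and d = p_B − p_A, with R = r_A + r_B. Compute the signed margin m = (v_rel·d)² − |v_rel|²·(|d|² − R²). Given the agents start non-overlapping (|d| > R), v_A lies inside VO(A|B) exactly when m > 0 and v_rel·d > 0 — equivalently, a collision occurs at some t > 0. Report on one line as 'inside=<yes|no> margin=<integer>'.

d = (-6, -6),  |d|² = 72;  R = 2+5 = 7,  c = 72−7² = 23
v_rel = (9, 4),  |v_rel|² = 97;  v_rel·d = (9)·(-6) + (4)·(-6) = -78
97·t² + 156·t + 23 = 0  ⇒  m = (-78)² − 97·23 = 3853
m = 3853 > 0,  v_rel·d = -78 < 0  ⇒  outside

inside=no margin=3853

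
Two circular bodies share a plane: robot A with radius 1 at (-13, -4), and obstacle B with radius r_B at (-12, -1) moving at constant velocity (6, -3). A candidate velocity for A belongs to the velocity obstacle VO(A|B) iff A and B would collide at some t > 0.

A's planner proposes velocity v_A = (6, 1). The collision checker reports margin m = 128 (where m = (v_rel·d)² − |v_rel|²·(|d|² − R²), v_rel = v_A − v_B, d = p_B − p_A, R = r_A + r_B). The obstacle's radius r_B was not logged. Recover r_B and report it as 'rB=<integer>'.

m = 128
d = (1, 3);  v_rel = (0, 4),  |v_rel|² = 16
v_rel×d = (0)·(3) − (4)·(1) = -4
since m = R²·16 − (-4)²:  R² = (16 + 128) / 16 = 9
R = √9 = 3  ⇒  r_B = 3 − 1 = 2

rB=2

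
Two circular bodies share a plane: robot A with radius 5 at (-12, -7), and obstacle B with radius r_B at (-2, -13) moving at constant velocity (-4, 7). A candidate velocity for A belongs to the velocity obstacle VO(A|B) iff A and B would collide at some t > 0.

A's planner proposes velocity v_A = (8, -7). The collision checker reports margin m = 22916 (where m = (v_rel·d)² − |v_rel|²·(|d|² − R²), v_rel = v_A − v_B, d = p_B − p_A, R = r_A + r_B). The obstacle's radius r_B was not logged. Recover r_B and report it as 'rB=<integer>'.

m = 22916
d = (10, -6);  v_rel = (12, -14),  |v_rel|² = 340
v_rel×d = (12)·(-6) − (-14)·(10) = 68
since m = R²·340 − 68²:  R² = (4624 + 22916) / 340 = 81
R = √81 = 9  ⇒  r_B = 9 − 5 = 4

rB=4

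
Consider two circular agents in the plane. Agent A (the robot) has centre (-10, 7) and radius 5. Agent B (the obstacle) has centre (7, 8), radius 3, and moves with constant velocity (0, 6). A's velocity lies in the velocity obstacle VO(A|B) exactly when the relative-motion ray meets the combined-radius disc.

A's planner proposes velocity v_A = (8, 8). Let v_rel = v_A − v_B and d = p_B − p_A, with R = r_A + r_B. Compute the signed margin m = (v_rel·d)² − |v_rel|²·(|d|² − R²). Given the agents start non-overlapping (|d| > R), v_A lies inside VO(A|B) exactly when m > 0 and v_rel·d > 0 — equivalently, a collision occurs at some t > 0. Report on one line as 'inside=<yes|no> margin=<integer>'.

d = (17, 1),  |d|² = 290;  R = 5+3 = 8,  c = 290−8² = 226
v_rel = (8, 2),  |v_rel|² = 68;  v_rel·d = (8)·(17) + (2)·(1) = 138
68·t² − 276·t + 226 = 0  ⇒  m = 138² − 68·226 = 3676
m = 3676 > 0,  v_rel·d = 138 > 0  ⇒  inside

inside=yes margin=3676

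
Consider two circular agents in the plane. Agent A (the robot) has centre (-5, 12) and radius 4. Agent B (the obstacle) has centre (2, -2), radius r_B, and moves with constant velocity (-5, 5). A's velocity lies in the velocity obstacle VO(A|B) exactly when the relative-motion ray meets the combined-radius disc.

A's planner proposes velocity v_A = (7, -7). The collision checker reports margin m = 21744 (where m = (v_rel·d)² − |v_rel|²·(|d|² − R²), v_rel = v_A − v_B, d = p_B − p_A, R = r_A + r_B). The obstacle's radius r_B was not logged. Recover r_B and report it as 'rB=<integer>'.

m = 21744
d = (7, -14);  v_rel = (12, -12),  |v_rel|² = 288
v_rel×d = (12)·(-14) − (-12)·(7) = -84
since m = R²·288 − (-84)²:  R² = (7056 + 21744) / 288 = 100
R = √100 = 10  ⇒  r_B = 10 − 4 = 6

rB=6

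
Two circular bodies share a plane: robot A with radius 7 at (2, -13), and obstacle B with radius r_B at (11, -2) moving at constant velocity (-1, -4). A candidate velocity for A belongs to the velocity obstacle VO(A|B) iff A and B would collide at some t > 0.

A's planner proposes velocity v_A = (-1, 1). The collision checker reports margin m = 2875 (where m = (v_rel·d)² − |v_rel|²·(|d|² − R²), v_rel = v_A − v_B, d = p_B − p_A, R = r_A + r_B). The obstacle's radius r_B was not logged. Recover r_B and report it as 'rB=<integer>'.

m = 2875
d = (9, 11);  v_rel = (0, 5),  |v_rel|² = 25
v_rel×d = (0)·(11) − (5)·(9) = -45
since m = R²·25 − (-45)²:  R² = (2025 + 2875) / 25 = 196
R = √196 = 14  ⇒  r_B = 14 − 7 = 7

rB=7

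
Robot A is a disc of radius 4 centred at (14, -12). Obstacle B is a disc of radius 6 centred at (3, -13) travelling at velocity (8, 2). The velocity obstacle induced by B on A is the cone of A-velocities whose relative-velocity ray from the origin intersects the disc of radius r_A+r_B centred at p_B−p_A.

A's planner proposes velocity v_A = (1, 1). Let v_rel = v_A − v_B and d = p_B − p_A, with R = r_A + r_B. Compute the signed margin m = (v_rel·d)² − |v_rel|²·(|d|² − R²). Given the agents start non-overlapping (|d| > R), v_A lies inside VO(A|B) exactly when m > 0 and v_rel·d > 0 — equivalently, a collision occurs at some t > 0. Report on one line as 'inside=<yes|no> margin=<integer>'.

d = (-11, -1),  |d|² = 122;  R = 4+6 = 10,  c = 122−10² = 22
v_rel = (-7, -1),  |v_rel|² = 50;  v_rel·d = (-7)·(-11) + (-1)·(-1) = 78
50·t² − 156·t + 22 = 0  ⇒  m = 78² − 50·22 = 4984
m = 4984 > 0,  v_rel·d = 78 > 0  ⇒  inside

inside=yes margin=4984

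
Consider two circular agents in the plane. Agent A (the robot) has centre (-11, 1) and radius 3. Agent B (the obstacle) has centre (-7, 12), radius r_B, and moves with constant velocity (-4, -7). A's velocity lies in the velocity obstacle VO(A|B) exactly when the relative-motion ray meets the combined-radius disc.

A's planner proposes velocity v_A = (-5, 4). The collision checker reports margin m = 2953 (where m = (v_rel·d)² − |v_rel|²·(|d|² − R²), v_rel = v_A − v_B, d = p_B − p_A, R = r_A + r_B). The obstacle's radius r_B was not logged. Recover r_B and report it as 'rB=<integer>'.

m = 2953
d = (4, 11);  v_rel = (-1, 11),  |v_rel|² = 122
v_rel×d = (-1)·(11) − (11)·(4) = -55
since m = R²·122 − (-55)²:  R² = (3025 + 2953) / 122 = 49
R = √49 = 7  ⇒  r_B = 7 − 3 = 4

rB=4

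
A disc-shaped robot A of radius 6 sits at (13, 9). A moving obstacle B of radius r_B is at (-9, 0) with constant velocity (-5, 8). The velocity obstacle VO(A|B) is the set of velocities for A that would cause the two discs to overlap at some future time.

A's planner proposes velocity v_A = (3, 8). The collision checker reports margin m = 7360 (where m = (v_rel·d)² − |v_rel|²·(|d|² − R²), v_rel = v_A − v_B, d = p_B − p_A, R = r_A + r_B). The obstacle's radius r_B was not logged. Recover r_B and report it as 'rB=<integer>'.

m = 7360
d = (-22, -9);  v_rel = (8, 0),  |v_rel|² = 64
v_rel×d = (8)·(-9) − (0)·(-22) = -72
since m = R²·64 − (-72)²:  R² = (5184 + 7360) / 64 = 196
R = √196 = 14  ⇒  r_B = 14 − 6 = 8

rB=8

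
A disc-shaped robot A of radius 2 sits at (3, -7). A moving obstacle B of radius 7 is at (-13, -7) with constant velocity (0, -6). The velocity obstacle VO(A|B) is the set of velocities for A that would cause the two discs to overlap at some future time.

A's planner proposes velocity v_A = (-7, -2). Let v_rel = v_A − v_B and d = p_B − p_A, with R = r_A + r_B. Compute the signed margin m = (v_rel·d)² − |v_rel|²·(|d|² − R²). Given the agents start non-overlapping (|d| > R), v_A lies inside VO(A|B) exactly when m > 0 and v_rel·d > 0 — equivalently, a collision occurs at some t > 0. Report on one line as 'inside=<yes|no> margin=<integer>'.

d = (-16, 0),  |d|² = 256;  R = 2+7 = 9,  c = 256−9² = 175
v_rel = (-7, 4),  |v_rel|² = 65;  v_rel·d = (-7)·(-16) + (4)·(0) = 112
65·t² − 224·t + 175 = 0  ⇒  m = 112² − 65·175 = 1169
m = 1169 > 0,  v_rel·d = 112 > 0  ⇒  inside

inside=yes margin=1169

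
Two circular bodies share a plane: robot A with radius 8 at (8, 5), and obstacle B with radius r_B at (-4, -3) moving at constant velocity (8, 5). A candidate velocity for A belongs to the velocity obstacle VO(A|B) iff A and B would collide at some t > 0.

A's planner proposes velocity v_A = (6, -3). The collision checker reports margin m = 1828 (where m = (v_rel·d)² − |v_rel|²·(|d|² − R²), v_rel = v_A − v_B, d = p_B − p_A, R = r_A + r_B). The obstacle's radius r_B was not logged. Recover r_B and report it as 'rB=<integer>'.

m = 1828
d = (-12, -8);  v_rel = (-2, -8),  |v_rel|² = 68
v_rel×d = (-2)·(-8) − (-8)·(-12) = -80
since m = R²·68 − (-80)²:  R² = (6400 + 1828) / 68 = 121
R = √121 = 11  ⇒  r_B = 11 − 8 = 3

rB=3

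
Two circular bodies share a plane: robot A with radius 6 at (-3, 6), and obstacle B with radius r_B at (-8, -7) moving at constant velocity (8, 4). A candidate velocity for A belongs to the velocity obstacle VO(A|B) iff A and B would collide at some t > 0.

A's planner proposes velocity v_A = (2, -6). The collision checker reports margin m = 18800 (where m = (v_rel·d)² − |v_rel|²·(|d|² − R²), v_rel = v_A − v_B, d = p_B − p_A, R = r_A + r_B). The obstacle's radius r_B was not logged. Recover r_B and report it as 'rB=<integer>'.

m = 18800
d = (-5, -13);  v_rel = (-6, -10),  |v_rel|² = 136
v_rel×d = (-6)·(-13) − (-10)·(-5) = 28
since m = R²·136 − 28²:  R² = (784 + 18800) / 136 = 144
R = √144 = 12  ⇒  r_B = 12 − 6 = 6

rB=6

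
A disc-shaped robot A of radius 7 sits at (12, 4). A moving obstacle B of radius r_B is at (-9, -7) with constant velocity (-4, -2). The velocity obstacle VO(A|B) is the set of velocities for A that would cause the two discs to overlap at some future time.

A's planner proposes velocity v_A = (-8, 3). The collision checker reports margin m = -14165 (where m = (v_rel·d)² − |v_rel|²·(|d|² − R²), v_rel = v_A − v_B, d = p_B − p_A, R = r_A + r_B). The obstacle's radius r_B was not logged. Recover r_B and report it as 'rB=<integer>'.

m = -14165
d = (-21, -11);  v_rel = (-4, 5),  |v_rel|² = 41
v_rel×d = (-4)·(-11) − (5)·(-21) = 149
since m = R²·41 − 149²:  R² = (22201 + -14165) / 41 = 196
R = √196 = 14  ⇒  r_B = 14 − 7 = 7

rB=7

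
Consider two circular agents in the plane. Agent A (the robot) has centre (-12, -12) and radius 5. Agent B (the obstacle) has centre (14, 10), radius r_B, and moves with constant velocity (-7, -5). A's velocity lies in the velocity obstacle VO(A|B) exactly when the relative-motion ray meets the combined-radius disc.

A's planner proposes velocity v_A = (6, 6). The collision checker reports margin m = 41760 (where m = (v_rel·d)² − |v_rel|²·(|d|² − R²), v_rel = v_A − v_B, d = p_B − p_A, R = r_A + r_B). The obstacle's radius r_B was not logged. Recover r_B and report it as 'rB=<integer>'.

m = 41760
d = (26, 22);  v_rel = (13, 11),  |v_rel|² = 290
v_rel×d = (13)·(22) − (11)·(26) = 0
since m = R²·290 − 0²:  R² = (0 + 41760) / 290 = 144
R = √144 = 12  ⇒  r_B = 12 − 5 = 7

rB=7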